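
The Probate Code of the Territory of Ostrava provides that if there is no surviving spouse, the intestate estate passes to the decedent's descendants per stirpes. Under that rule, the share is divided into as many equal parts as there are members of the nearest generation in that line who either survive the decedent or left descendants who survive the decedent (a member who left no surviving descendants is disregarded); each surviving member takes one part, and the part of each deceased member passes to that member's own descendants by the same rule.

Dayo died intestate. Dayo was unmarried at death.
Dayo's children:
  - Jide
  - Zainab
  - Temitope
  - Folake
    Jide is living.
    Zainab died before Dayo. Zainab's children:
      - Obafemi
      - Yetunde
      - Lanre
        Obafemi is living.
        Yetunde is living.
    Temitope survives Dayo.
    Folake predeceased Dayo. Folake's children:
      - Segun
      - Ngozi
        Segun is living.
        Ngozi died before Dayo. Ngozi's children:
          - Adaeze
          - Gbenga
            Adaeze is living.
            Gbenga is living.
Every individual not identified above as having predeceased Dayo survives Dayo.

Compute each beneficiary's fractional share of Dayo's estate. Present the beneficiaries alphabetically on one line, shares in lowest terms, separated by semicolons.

There is no surviving spouse, so the entire estate passes to Dayo's descendants per stirpes.
The estate is divided into 4 equal shares of 1/4 among Jide, Zainab, Temitope, Folake.
Jide is living and takes 1/4.
Zainab predeceased; the 1/4 allotted to Zainab's branch passes to Zainab's issue by representation.
The 1/4 is divided into 3 equal shares of 1/12 among Obafemi, Yetunde, Lanre.
Obafemi is living and takes 1/12.
Yetunde is living and takes 1/12.
Lanre is living and takes 1/12.
Temitope is living and takes 1/4.
Folake predeceased; the 1/4 allotted to Folake's branch passes to Folake's issue by representation.
The 1/4 is divided into 2 equal shares of 1/8 among Segun, Ngozi.
Segun is living and takes 1/8.
Ngozi predeceased; the 1/8 allotted to Ngozi's branch passes to Ngozi's issue by representation.
The 1/8 is divided into 2 equal shares of 1/16 among Adaeze, Gbenga.
Adaeze is living and takes 1/16.
Gbenga is living and takes 1/16.

Adaeze 1/16; Gbenga 1/16; Jide 1/4; Lanre 1/12; Obafemi 1/12; Segun 1/8; Temitope 1/4; Yetunde 1/12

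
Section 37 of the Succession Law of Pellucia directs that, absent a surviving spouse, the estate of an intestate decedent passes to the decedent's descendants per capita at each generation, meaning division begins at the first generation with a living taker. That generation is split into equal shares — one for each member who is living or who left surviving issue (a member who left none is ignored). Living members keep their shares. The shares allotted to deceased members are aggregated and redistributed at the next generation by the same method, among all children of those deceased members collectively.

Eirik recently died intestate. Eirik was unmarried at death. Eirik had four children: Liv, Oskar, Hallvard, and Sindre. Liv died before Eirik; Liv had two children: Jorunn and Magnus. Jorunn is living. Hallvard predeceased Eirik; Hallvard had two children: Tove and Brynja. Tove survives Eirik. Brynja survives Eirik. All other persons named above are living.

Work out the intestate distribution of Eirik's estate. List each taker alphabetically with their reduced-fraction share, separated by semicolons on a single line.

Brynja 1/8; Jorunn 1/8; Magnus 1/8; Oskar 1/4; Sindre 1/4; Tove 1/8

There is no surviving spouse, so the entire estate passes to Eirik's descendants per capita at each generation.
At generation 1 (Liv, Oskar, Hallvard, Sindre) there are 4 shares of (1)/4 = 1/4 each.
Living: Oskar and Sindre — each takes 1/4.
Deceased: Liv and Hallvard. Their combined 1/2 is pooled and carried to generation 2.
At generation 2 (Jorunn, Magnus, Tove, Brynja) there are 4 shares of (1/2)/4 = 1/8 each.
Living: Jorunn, Magnus, Tove, and Brynja — each takes 1/8.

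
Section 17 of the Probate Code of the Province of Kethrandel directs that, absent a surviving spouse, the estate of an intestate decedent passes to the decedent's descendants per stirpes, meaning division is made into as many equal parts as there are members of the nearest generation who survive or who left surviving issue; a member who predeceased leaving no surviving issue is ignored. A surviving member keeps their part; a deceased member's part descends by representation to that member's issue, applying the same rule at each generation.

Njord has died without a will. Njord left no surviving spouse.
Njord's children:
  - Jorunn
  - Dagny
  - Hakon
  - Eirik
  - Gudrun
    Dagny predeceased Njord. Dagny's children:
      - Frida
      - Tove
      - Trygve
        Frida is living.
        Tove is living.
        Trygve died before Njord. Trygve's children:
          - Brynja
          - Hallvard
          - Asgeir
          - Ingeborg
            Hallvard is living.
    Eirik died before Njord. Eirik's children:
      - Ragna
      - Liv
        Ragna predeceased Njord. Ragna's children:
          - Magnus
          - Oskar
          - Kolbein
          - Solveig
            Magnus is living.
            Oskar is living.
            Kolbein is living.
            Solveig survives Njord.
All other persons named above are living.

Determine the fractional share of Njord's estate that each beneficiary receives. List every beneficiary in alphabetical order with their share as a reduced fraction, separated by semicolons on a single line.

Asgeir 1/60; Brynja 1/60; Frida 1/15; Gudrun 1/5; Hakon 1/5; Hallvard 1/60; Ingeborg 1/60; Jorunn 1/5; Kolbein 1/40; Liv 1/10; Magnus 1/40; Oskar 1/40; Solveig 1/40; Tove 1/15

There is no surviving spouse, so the entire estate passes to Njord's descendants per stirpes.
The estate is divided into 5 equal shares of 1/5 among Jorunn, Dagny, Hakon, Eirik, Gudrun.
Jorunn is living and takes 1/5.
Dagny predeceased; the 1/5 allotted to Dagny's branch passes to Dagny's issue by representation.
The 1/5 is divided into 3 equal shares of 1/15 among Frida, Tove, Trygve.
Frida is living and takes 1/15.
Tove is living and takes 1/15.
Trygve predeceased; the 1/15 allotted to Trygve's branch passes to Trygve's issue by representation.
The 1/15 is divided into 4 equal shares of 1/60 among Brynja, Hallvard, Asgeir, Ingeborg.
Brynja is living and takes 1/60.
Hallvard is living and takes 1/60.
Asgeir is living and takes 1/60.
Ingeborg is living and takes 1/60.
Hakon is living and takes 1/5.
Eirik predeceased; the 1/5 allotted to Eirik's branch passes to Eirik's issue by representation.
The 1/5 is divided into 2 equal shares of 1/10 among Ragna, Liv.
Ragna predeceased; the 1/10 allotted to Ragna's branch passes to Ragna's issue by representation.
The 1/10 is divided into 4 equal shares of 1/40 among Magnus, Oskar, Kolbein, Solveig.
Magnus is living and takes 1/40.
Oskar is living and takes 1/40.
Kolbein is living and takes 1/40.
Solveig is living and takes 1/40.
Liv is living and takes 1/10.
Gudrun is living and takes 1/5.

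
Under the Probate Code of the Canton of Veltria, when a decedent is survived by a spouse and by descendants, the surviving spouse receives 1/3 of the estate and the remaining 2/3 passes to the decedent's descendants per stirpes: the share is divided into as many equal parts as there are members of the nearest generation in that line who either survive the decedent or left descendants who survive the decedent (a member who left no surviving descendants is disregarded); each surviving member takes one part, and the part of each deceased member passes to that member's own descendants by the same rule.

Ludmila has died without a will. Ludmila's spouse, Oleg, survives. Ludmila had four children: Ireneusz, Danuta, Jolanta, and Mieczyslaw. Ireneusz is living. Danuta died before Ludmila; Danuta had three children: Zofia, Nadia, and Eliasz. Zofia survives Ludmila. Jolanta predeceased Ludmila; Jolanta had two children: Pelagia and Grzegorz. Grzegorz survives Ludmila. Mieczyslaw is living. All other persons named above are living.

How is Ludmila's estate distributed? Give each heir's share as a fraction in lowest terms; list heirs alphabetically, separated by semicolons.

Oleg, as surviving spouse, takes 1/3.
The remaining 2/3 passes to Ludmila's descendants per stirpes.
The 2/3 is divided into 4 equal shares of 1/6 among Ireneusz, Danuta, Jolanta, Mieczyslaw.
Ireneusz is living and takes 1/6.
Danuta predeceased; the 1/6 allotted to Danuta's branch passes to Danuta's issue by representation.
The 1/6 is divided into 3 equal shares of 1/18 among Zofia, Nadia, Eliasz.
Zofia is living and takes 1/18.
Nadia is living and takes 1/18.
Eliasz is living and takes 1/18.
Jolanta predeceased; the 1/6 allotted to Jolanta's branch passes to Jolanta's issue by representation.
The 1/6 is divided into 2 equal shares of 1/12 among Pelagia, Grzegorz.
Pelagia is living and takes 1/12.
Grzegorz is living and takes 1/12.
Mieczyslaw is living and takes 1/6.

Eliasz 1/18; Grzegorz 1/12; Ireneusz 1/6; Mieczyslaw 1/6; Nadia 1/18; Oleg 1/3; Pelagia 1/12; Zofia 1/18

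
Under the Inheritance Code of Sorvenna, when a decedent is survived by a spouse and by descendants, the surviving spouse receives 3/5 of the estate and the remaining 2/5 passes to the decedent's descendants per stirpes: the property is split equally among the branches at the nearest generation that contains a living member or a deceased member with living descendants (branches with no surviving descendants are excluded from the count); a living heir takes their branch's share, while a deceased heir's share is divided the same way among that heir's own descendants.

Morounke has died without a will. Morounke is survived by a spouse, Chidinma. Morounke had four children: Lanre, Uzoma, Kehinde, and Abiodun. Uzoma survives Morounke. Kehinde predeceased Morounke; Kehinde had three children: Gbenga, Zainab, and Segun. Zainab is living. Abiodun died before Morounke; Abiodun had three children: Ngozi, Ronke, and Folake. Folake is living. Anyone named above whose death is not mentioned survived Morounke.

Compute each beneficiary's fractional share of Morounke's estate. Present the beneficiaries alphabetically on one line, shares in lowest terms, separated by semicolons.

Chidinma 3/5; Folake 1/30; Gbenga 1/30; Lanre 1/10; Ngozi 1/30; Ronke 1/30; Segun 1/30; Uzoma 1/10; Zainab 1/30

Chidinma, as surviving spouse, takes 3/5.
The remaining 2/5 passes to Morounke's descendants per stirpes.
The 2/5 is divided into 4 equal shares of 1/10 among Lanre, Uzoma, Kehinde, Abiodun.
Lanre is living and takes 1/10.
Uzoma is living and takes 1/10.
Kehinde predeceased; the 1/10 allotted to Kehinde's branch passes to Kehinde's issue by representation.
The 1/10 is divided into 3 equal shares of 1/30 among Gbenga, Zainab, Segun.
Gbenga is living and takes 1/30.
Zainab is living and takes 1/30.
Segun is living and takes 1/30.
Abiodun predeceased; the 1/10 allotted to Abiodun's branch passes to Abiodun's issue by representation.
The 1/10 is divided into 3 equal shares of 1/30 among Ngozi, Ronke, Folake.
Ngozi is living and takes 1/30.
Ronke is living and takes 1/30.
Folake is living and takes 1/30.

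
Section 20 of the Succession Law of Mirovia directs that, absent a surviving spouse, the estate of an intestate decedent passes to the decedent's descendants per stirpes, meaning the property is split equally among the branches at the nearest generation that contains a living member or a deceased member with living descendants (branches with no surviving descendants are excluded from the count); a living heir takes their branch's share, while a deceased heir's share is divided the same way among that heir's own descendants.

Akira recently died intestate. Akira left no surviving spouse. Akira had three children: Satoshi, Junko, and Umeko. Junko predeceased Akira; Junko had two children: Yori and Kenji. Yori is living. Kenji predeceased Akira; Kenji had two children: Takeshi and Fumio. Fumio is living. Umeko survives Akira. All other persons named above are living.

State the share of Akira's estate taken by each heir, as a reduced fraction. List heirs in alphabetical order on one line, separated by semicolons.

Fumio 1/12; Satoshi 1/3; Takeshi 1/12; Umeko 1/3; Yori 1/6

There is no surviving spouse, so the entire estate passes to Akira's descendants per stirpes.
The estate is divided into 3 equal shares of 1/3 among Satoshi, Junko, Umeko.
Satoshi is living and takes 1/3.
Junko predeceased; the 1/3 allotted to Junko's branch passes to Junko's issue by representation.
The 1/3 is divided into 2 equal shares of 1/6 among Yori, Kenji.
Yori is living and takes 1/6.
Kenji predeceased; the 1/6 allotted to Kenji's branch passes to Kenji's issue by representation.
The 1/6 is divided into 2 equal shares of 1/12 among Takeshi, Fumio.
Takeshi is living and takes 1/12.
Fumio is living and takes 1/12.
Umeko is living and takes 1/3.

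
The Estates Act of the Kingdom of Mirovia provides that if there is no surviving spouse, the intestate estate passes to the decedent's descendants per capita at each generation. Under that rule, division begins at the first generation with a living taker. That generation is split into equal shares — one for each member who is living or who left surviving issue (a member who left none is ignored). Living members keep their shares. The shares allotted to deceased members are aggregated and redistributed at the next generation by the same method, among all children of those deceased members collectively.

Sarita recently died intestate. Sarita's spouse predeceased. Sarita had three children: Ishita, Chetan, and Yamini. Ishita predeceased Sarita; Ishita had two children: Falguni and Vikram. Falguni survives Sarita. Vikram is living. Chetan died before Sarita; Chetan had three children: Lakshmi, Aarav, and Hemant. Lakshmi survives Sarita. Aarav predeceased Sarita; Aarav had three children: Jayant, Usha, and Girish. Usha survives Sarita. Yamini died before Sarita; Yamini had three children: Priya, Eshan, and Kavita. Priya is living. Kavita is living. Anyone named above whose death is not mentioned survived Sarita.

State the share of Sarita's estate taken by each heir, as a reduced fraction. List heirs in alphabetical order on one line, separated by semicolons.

Eshan 1/8; Falguni 1/8; Girish 1/24; Hemant 1/8; Jayant 1/24; Kavita 1/8; Lakshmi 1/8; Priya 1/8; Usha 1/24; Vikram 1/8

There is no surviving spouse, so the entire estate passes to Sarita's descendants per capita at each generation.
No one at generation 1 (Ishita, Chetan, Yamini) is living; moving to the next generation.
At generation 2 (Falguni, Vikram, Lakshmi, Aarav, Hemant, Priya, Eshan, Kavita) there are 8 shares of (1)/8 = 1/8 each.
Living: Falguni, Vikram, Lakshmi, Hemant, Priya, Eshan, and Kavita — each takes 1/8.
Deceased: Aarav. That 1/8 share is carried to generation 3.
At generation 3 (Jayant, Usha, Girish) there are 3 shares of (1/8)/3 = 1/24 each.
Living: Jayant, Usha, and Girish — each takes 1/24.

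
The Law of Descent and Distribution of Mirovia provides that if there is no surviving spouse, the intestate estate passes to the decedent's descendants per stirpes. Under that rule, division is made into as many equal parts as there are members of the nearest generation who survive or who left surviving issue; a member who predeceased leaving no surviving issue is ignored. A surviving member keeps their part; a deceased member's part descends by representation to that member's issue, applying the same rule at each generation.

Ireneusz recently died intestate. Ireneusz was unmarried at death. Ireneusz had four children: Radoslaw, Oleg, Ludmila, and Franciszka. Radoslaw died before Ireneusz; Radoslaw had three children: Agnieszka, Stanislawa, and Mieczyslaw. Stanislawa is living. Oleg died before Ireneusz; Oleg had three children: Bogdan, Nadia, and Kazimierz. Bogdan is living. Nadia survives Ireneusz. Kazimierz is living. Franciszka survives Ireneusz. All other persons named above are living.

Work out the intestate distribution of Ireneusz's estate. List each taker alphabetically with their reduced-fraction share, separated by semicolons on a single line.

Agnieszka 1/12; Bogdan 1/12; Franciszka 1/4; Kazimierz 1/12; Ludmila 1/4; Mieczyslaw 1/12; Nadia 1/12; Stanislawa 1/12

There is no surviving spouse, so the entire estate passes to Ireneusz's descendants per stirpes.
The estate is divided into 4 equal shares of 1/4 among Radoslaw, Oleg, Ludmila, Franciszka.
Radoslaw predeceased; the 1/4 allotted to Radoslaw's branch passes to Radoslaw's issue by representation.
The 1/4 is divided into 3 equal shares of 1/12 among Agnieszka, Stanislawa, Mieczyslaw.
Agnieszka is living and takes 1/12.
Stanislawa is living and takes 1/12.
Mieczyslaw is living and takes 1/12.
Oleg predeceased; the 1/4 allotted to Oleg's branch passes to Oleg's issue by representation.
The 1/4 is divided into 3 equal shares of 1/12 among Bogdan, Nadia, Kazimierz.
Bogdan is living and takes 1/12.
Nadia is living and takes 1/12.
Kazimierz is living and takes 1/12.
Ludmila is living and takes 1/4.
Franciszka is living and takes 1/4.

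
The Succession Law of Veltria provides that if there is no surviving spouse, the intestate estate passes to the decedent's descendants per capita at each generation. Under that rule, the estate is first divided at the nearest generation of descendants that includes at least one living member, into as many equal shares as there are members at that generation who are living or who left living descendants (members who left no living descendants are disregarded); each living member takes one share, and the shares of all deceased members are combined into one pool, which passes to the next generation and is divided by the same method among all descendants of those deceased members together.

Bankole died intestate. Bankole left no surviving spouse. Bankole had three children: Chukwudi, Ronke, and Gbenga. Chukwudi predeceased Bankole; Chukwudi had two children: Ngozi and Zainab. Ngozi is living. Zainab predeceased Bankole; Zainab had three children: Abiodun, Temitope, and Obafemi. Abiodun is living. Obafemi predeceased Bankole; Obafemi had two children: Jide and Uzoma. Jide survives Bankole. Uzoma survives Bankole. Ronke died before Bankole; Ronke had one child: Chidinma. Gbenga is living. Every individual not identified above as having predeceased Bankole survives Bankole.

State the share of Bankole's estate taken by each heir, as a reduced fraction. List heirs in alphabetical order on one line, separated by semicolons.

Abiodun 2/27; Chidinma 2/9; Gbenga 1/3; Jide 1/27; Ngozi 2/9; Temitope 2/27; Uzoma 1/27

There is no surviving spouse, so the entire estate passes to Bankole's descendants per capita at each generation.
At generation 1 (Chukwudi, Ronke, Gbenga) there are 3 shares of (1)/3 = 1/3 each.
Living: Gbenga — each takes 1/3.
Deceased: Chukwudi and Ronke. Their combined 2/3 is pooled and carried to generation 2.
At generation 2 (Ngozi, Zainab, Chidinma) there are 3 shares of (2/3)/3 = 2/9 each.
Living: Ngozi and Chidinma — each takes 2/9.
Deceased: Zainab. That 2/9 share is carried to generation 3.
At generation 3 (Abiodun, Temitope, Obafemi) there are 3 shares of (2/9)/3 = 2/27 each.
Living: Abiodun and Temitope — each takes 2/27.
Deceased: Obafemi. That 2/27 share is carried to generation 4.
At generation 4 (Jide, Uzoma) there are 2 shares of (2/27)/2 = 1/27 each.
Living: Jide and Uzoma — each takes 1/27.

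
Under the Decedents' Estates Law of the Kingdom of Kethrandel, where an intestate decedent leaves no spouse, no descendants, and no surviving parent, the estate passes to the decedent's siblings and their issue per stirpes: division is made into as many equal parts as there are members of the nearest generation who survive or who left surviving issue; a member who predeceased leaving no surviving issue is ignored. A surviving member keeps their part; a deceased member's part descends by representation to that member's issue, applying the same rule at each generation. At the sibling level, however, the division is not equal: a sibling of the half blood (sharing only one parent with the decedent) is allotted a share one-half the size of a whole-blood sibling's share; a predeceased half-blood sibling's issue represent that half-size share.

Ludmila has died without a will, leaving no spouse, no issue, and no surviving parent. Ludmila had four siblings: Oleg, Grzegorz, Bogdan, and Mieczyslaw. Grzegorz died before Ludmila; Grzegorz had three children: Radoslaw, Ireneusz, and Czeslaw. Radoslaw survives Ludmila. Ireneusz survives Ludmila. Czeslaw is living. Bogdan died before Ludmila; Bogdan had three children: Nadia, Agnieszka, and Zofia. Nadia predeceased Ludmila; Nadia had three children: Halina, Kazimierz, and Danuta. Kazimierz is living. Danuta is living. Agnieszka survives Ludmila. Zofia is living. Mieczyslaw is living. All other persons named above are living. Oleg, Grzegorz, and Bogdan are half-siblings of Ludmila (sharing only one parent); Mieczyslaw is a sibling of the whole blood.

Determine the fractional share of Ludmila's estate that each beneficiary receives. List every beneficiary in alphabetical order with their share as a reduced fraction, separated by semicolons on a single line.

Agnieszka 1/15; Czeslaw 1/15; Danuta 1/45; Halina 1/45; Ireneusz 1/15; Kazimierz 1/45; Mieczyslaw 2/5; Oleg 1/5; Radoslaw 1/15; Zofia 1/15

No spouse, descendants, or parent survives, so the estate passes to Ludmila's siblings per stirpes.
Half-blood siblings count for one-half the weight of whole-blood siblings at the initial division.
Dividing 1 in proportion to weights (total weight 5/2): Oleg (weight 1/2) → 1/5; Grzegorz (weight 1/2) → 1/5; Bogdan (weight 1/2) → 1/5; Mieczyslaw (weight 1) → 2/5.
Oleg is living and takes 1/5.
Grzegorz predeceased; the 1/5 allotted to Grzegorz's branch passes to Grzegorz's issue by representation.
The 1/5 is divided into 3 equal shares of 1/15 among Radoslaw, Ireneusz, Czeslaw.
Radoslaw is living and takes 1/15.
Ireneusz is living and takes 1/15.
Czeslaw is living and takes 1/15.
Bogdan predeceased; the 1/5 allotted to Bogdan's branch passes to Bogdan's issue by representation.
The 1/5 is divided into 3 equal shares of 1/15 among Nadia, Agnieszka, Zofia.
Nadia predeceased; the 1/15 allotted to Nadia's branch passes to Nadia's issue by representation.
The 1/15 is divided into 3 equal shares of 1/45 among Halina, Kazimierz, Danuta.
Halina is living and takes 1/45.
Kazimierz is living and takes 1/45.
Danuta is living and takes 1/45.
Agnieszka is living and takes 1/15.
Zofia is living and takes 1/15.
Mieczyslaw is living and takes 2/5.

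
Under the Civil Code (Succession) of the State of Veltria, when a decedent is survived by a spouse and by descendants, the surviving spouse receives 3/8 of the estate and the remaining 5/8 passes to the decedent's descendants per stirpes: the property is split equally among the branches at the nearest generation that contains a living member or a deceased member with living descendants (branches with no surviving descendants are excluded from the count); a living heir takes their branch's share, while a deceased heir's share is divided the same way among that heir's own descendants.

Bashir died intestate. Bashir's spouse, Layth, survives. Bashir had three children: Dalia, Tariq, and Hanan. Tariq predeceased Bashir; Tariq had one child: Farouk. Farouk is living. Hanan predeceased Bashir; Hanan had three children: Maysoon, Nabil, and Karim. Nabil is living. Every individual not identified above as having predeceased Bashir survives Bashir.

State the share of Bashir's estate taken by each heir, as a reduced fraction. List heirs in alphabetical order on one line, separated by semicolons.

Layth, as surviving spouse, takes 3/8.
The remaining 5/8 passes to Bashir's descendants per stirpes.
The 5/8 is divided into 3 equal shares of 5/24 among Dalia, Tariq, Hanan.
Dalia is living and takes 5/24.
Tariq predeceased; the 5/24 allotted to Tariq's branch passes to Tariq's issue by representation.
Farouk is the sole taker at this level and receives the full 5/24.
Hanan predeceased; the 5/24 allotted to Hanan's branch passes to Hanan's issue by representation.
The 5/24 is divided into 3 equal shares of 5/72 among Maysoon, Nabil, Karim.
Maysoon is living and takes 5/72.
Nabil is living and takes 5/72.
Karim is living and takes 5/72.

Dalia 5/24; Farouk 5/24; Karim 5/72; Layth 3/8; Maysoon 5/72; Nabil 5/72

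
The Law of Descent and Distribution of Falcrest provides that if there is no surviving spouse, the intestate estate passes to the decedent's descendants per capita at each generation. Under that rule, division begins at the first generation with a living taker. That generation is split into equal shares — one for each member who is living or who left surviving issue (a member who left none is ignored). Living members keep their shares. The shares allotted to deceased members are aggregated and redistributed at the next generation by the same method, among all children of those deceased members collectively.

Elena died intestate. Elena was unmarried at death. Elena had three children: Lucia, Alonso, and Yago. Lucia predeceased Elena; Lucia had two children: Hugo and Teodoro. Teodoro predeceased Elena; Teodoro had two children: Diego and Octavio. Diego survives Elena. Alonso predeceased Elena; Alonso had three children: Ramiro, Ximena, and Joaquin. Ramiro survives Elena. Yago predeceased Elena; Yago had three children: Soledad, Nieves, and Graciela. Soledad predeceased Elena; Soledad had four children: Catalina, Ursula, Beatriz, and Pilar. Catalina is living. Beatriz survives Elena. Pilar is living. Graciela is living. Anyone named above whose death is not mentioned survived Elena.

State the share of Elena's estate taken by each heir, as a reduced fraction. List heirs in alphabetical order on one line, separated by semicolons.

There is no surviving spouse, so the entire estate passes to Elena's descendants per capita at each generation.
No one at generation 1 (Lucia, Alonso, Yago) is living; moving to the next generation.
At generation 2 (Hugo, Teodoro, Ramiro, Ximena, Joaquin, Soledad, Nieves, Graciela) there are 8 shares of (1)/8 = 1/8 each.
Living: Hugo, Ramiro, Ximena, Joaquin, Nieves, and Graciela — each takes 1/8.
Deceased: Teodoro and Soledad. Their combined 1/4 is pooled and carried to generation 3.
At generation 3 (Diego, Octavio, Catalina, Ursula, Beatriz, Pilar) there are 6 shares of (1/4)/6 = 1/24 each.
Living: Diego, Octavio, Catalina, Ursula, Beatriz, and Pilar — each takes 1/24.

Beatriz 1/24; Catalina 1/24; Diego 1/24; Graciela 1/8; Hugo 1/8; Joaquin 1/8; Nieves 1/8; Octavio 1/24; Pilar 1/24; Ramiro 1/8; Ursula 1/24; Ximena 1/8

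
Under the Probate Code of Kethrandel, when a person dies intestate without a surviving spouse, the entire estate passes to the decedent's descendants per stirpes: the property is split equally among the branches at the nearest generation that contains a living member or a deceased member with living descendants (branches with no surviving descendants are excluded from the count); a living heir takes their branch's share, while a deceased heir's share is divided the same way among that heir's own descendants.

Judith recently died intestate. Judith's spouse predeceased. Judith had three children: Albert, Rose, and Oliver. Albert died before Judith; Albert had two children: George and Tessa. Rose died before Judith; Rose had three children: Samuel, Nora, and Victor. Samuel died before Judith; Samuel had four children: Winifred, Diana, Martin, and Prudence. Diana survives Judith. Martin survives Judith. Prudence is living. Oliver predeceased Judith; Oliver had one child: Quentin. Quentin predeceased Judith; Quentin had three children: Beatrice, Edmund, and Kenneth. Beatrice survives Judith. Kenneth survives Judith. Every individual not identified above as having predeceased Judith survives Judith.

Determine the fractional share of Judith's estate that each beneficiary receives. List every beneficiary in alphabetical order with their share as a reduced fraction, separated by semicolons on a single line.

Beatrice 1/9; Diana 1/36; Edmund 1/9; George 1/6; Kenneth 1/9; Martin 1/36; Nora 1/9; Prudence 1/36; Tessa 1/6; Victor 1/9; Winifred 1/36

There is no surviving spouse, so the entire estate passes to Judith's descendants per stirpes.
The estate is divided into 3 equal shares of 1/3 among Albert, Rose, Oliver.
Albert predeceased; the 1/3 allotted to Albert's branch passes to Albert's issue by representation.
The 1/3 is divided into 2 equal shares of 1/6 among George, Tessa.
George is living and takes 1/6.
Tessa is living and takes 1/6.
Rose predeceased; the 1/3 allotted to Rose's branch passes to Rose's issue by representation.
The 1/3 is divided into 3 equal shares of 1/9 among Samuel, Nora, Victor.
Samuel predeceased; the 1/9 allotted to Samuel's branch passes to Samuel's issue by representation.
The 1/9 is divided into 4 equal shares of 1/36 among Winifred, Diana, Martin, Prudence.
Winifred is living and takes 1/36.
Diana is living and takes 1/36.
Martin is living and takes 1/36.
Prudence is living and takes 1/36.
Nora is living and takes 1/9.
Victor is living and takes 1/9.
Oliver predeceased; the 1/3 allotted to Oliver's branch passes to Oliver's issue by representation.
Quentin's line is the sole branch at this level, so the full 1/3 passes to Quentin's issue by representation.
The 1/3 is divided into 3 equal shares of 1/9 among Beatrice, Edmund, Kenneth.
Beatrice is living and takes 1/9.
Edmund is living and takes 1/9.
Kenneth is living and takes 1/9.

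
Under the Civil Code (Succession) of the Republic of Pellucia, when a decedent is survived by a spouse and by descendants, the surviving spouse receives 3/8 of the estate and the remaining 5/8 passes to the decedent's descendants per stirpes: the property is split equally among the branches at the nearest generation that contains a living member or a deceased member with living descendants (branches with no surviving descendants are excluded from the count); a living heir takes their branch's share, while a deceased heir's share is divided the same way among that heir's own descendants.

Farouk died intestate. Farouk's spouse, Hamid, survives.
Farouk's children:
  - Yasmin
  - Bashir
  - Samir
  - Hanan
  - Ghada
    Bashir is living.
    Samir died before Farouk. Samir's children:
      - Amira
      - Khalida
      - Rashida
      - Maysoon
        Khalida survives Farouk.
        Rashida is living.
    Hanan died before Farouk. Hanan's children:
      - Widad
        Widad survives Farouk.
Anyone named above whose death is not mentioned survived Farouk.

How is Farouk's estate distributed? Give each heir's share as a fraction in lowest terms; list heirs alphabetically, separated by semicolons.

Amira 1/32; Bashir 1/8; Ghada 1/8; Hamid 3/8; Khalida 1/32; Maysoon 1/32; Rashida 1/32; Widad 1/8; Yasmin 1/8

Hamid, as surviving spouse, takes 3/8.
The remaining 5/8 passes to Farouk's descendants per stirpes.
The 5/8 is divided into 5 equal shares of 1/8 among Yasmin, Bashir, Samir, Hanan, Ghada.
Yasmin is living and takes 1/8.
Bashir is living and takes 1/8.
Samir predeceased; the 1/8 allotted to Samir's branch passes to Samir's issue by representation.
The 1/8 is divided into 4 equal shares of 1/32 among Amira, Khalida, Rashida, Maysoon.
Amira is living and takes 1/32.
Khalida is living and takes 1/32.
Rashida is living and takes 1/32.
Maysoon is living and takes 1/32.
Hanan predeceased; the 1/8 allotted to Hanan's branch passes to Hanan's issue by representation.
Widad is the sole taker at this level and receives the full 1/8.
Ghada is living and takes 1/8.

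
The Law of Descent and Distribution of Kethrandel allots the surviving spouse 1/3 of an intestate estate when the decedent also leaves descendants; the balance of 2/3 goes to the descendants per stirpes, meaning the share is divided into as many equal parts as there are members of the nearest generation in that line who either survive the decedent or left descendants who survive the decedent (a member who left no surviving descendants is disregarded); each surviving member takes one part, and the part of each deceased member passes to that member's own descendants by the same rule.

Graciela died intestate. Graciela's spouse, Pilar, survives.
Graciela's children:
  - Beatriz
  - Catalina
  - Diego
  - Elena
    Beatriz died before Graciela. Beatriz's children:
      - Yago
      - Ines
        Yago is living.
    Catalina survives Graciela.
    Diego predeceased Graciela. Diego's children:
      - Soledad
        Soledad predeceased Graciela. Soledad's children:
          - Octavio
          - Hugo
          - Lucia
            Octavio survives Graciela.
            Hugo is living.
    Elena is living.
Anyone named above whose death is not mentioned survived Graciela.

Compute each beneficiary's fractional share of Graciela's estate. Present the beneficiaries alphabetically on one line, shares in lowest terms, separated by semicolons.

Pilar, as surviving spouse, takes 1/3.
The remaining 2/3 passes to Graciela's descendants per stirpes.
The 2/3 is divided into 4 equal shares of 1/6 among Beatriz, Catalina, Diego, Elena.
Beatriz predeceased; the 1/6 allotted to Beatriz's branch passes to Beatriz's issue by representation.
The 1/6 is divided into 2 equal shares of 1/12 among Yago, Ines.
Yago is living and takes 1/12.
Ines is living and takes 1/12.
Catalina is living and takes 1/6.
Diego predeceased; the 1/6 allotted to Diego's branch passes to Diego's issue by representation.
Soledad's line is the sole branch at this level, so the full 1/6 passes to Soledad's issue by representation.
The 1/6 is divided into 3 equal shares of 1/18 among Octavio, Hugo, Lucia.
Octavio is living and takes 1/18.
Hugo is living and takes 1/18.
Lucia is living and takes 1/18.
Elena is living and takes 1/6.

Catalina 1/6; Elena 1/6; Hugo 1/18; Ines 1/12; Lucia 1/18; Octavio 1/18; Pilar 1/3; Yago 1/12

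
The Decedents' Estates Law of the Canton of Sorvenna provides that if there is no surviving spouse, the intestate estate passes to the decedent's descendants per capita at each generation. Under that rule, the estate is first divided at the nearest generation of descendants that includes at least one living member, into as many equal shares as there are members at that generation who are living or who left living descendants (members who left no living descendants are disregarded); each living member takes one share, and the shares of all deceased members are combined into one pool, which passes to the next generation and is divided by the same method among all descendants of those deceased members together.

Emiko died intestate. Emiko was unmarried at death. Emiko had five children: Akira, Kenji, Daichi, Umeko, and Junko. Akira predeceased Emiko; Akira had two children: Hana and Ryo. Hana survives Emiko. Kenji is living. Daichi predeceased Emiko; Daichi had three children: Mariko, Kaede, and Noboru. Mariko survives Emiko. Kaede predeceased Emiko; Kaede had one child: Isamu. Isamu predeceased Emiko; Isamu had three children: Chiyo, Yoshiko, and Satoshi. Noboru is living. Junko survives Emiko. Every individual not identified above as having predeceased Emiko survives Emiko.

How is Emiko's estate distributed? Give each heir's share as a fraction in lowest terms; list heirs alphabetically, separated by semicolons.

There is no surviving spouse, so the entire estate passes to Emiko's descendants per capita at each generation.
At generation 1 (Akira, Kenji, Daichi, Umeko, Junko) there are 5 shares of (1)/5 = 1/5 each.
Living: Kenji, Umeko, and Junko — each takes 1/5.
Deceased: Akira and Daichi. Their combined 2/5 is pooled and carried to generation 2.
At generation 2 (Hana, Ryo, Mariko, Kaede, Noboru) there are 5 shares of (2/5)/5 = 2/25 each.
Living: Hana, Ryo, Mariko, and Noboru — each takes 2/25.
Deceased: Kaede. That 2/25 share is carried to generation 3.
At generation 3 (Isamu) there are 1 shares of (2/25)/1 = 2/25 each.
Deceased: Isamu. That 2/25 share is carried to generation 4.
At generation 4 (Chiyo, Yoshiko, Satoshi) there are 3 shares of (2/25)/3 = 2/75 each.
Living: Chiyo, Yoshiko, and Satoshi — each takes 2/75.

Chiyo 2/75; Hana 2/25; Junko 1/5; Kenji 1/5; Mariko 2/25; Noboru 2/25; Ryo 2/25; Satoshi 2/75; Umeko 1/5; Yoshiko 2/75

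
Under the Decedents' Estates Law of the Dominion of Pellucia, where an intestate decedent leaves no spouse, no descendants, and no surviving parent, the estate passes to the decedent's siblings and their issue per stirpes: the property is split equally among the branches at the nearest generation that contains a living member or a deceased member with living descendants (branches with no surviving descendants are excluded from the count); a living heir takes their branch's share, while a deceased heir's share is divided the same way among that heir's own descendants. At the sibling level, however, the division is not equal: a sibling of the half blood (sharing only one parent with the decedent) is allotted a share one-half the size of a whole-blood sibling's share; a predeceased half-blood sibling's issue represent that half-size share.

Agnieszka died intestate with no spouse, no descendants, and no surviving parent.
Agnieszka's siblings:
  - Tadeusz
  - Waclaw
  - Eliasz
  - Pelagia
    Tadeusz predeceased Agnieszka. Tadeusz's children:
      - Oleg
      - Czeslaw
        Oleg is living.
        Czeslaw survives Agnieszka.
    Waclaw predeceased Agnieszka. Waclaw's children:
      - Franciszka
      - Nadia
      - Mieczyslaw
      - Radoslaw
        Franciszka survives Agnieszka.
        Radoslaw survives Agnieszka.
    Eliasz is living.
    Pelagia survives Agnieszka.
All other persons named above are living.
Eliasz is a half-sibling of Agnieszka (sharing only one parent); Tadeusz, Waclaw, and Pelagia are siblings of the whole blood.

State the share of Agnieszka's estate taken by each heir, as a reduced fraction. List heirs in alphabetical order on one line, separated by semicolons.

No spouse, descendants, or parent survives, so the estate passes to Agnieszka's siblings per stirpes.
Half-blood siblings count for one-half the weight of whole-blood siblings at the initial division.
Dividing 1 in proportion to weights (total weight 7/2): Tadeusz (weight 1) → 2/7; Waclaw (weight 1) → 2/7; Eliasz (weight 1/2) → 1/7; Pelagia (weight 1) → 2/7.
Tadeusz predeceased; the 2/7 allotted to Tadeusz's branch passes to Tadeusz's issue by representation.
The 2/7 is divided into 2 equal shares of 1/7 among Oleg, Czeslaw.
Oleg is living and takes 1/7.
Czeslaw is living and takes 1/7.
Waclaw predeceased; the 2/7 allotted to Waclaw's branch passes to Waclaw's issue by representation.
The 2/7 is divided into 4 equal shares of 1/14 among Franciszka, Nadia, Mieczyslaw, Radoslaw.
Franciszka is living and takes 1/14.
Nadia is living and takes 1/14.
Mieczyslaw is living and takes 1/14.
Radoslaw is living and takes 1/14.
Eliasz is living and takes 1/7.
Pelagia is living and takes 2/7.

Czeslaw 1/7; Eliasz 1/7; Franciszka 1/14; Mieczyslaw 1/14; Nadia 1/14; Oleg 1/7; Pelagia 2/7; Radoslaw 1/14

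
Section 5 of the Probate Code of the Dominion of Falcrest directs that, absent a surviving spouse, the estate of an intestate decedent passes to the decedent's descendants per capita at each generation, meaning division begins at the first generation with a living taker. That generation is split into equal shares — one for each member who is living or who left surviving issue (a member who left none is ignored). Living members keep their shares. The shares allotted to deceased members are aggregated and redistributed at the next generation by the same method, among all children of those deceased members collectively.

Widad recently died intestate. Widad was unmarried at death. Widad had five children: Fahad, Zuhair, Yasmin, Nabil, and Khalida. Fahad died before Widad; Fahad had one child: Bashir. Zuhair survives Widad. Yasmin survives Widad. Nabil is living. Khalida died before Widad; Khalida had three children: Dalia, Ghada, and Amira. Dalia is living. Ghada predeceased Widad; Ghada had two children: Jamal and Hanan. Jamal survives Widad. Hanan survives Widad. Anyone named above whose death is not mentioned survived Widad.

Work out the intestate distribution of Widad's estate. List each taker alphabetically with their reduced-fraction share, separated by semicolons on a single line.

There is no surviving spouse, so the entire estate passes to Widad's descendants per capita at each generation.
At generation 1 (Fahad, Zuhair, Yasmin, Nabil, Khalida) there are 5 shares of (1)/5 = 1/5 each.
Living: Zuhair, Yasmin, and Nabil — each takes 1/5.
Deceased: Fahad and Khalida. Their combined 2/5 is pooled and carried to generation 2.
At generation 2 (Bashir, Dalia, Ghada, Amira) there are 4 shares of (2/5)/4 = 1/10 each.
Living: Bashir, Dalia, and Amira — each takes 1/10.
Deceased: Ghada. That 1/10 share is carried to generation 3.
At generation 3 (Jamal, Hanan) there are 2 shares of (1/10)/2 = 1/20 each.
Living: Jamal and Hanan — each takes 1/20.

Amira 1/10; Bashir 1/10; Dalia 1/10; Hanan 1/20; Jamal 1/20; Nabil 1/5; Yasmin 1/5; Zuhair 1/5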